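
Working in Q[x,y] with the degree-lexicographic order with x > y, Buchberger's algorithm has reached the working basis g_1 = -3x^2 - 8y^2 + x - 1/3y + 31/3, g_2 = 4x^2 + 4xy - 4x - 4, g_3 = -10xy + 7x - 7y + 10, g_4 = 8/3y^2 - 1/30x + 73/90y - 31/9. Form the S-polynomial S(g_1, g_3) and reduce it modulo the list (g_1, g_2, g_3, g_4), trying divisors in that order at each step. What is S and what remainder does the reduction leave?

lcm(LM(g_1), LM(g_3)) = x^2y.
S = (lcm/LT(g_1))·g_1 − (lcm/LT(g_3))·g_3 = 8/3y^3 + 7/10x^2 - 31/30xy + 1/9y^2 + x - 31/9y.
Reduce S modulo (g_1, g_2, g_3, g_4) in that order:
  leading term y^3: subtract (y)·g_4 from 8/3y^3 + 7/10x^2 - 31/30xy + 1/9y^2 + x - 31/9y → 7/10x^2 - xy - 7/10y^2 + x
  leading term x^2: subtract (-7/30)·g_1 from 7/10x^2 - xy - 7/10y^2 + x → -xy - 77/30y^2 + 37/30x - 7/90y + 217/90
  leading term xy: subtract (1/10)·g_3 from -xy - 77/30y^2 + 37/30x - 7/90y + 217/90 → -77/30y^2 + 8/15x + 28/45y + 127/90
  leading term y^2: subtract (-77/80)·g_4 from -77/30y^2 + 8/15x + 28/45y + 127/90 → 401/800x + 3367/2400y - 457/240
  leading term x: no divisor's leading term divides it; move 401/800x to the remainder.
  leading term y: no divisor's leading term divides it; move 3367/2400y to the remainder.
  leading term 1: no divisor's leading term divides it; move -457/240 to the remainder.
The remainder 401/800x + 3367/2400y - 457/240 is nonzero, so it would be added as the next basis element.

S(g_1, g_3) = 8/3y^3 + 7/10x^2 - 31/30xy + 1/9y^2 + x - 31/9y; remainder on division = 401/800x + 3367/2400y - 457/240.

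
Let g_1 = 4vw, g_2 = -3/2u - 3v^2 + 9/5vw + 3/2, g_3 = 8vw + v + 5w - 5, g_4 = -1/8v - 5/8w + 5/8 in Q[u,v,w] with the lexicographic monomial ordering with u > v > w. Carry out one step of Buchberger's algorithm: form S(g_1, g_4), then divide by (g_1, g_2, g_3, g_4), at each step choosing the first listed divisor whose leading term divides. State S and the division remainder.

S(g_1, g_4) = -5w^2 + 5w; remainder on division = -5w^2 + 5w.

lcm(LM(g_1), LM(g_4)) = vw.
S = (lcm/LT(g_1))·g_1 − (lcm/LT(g_4))·g_4 = -5w^2 + 5w.
Reduce S modulo (g_1, g_2, g_3, g_4) in that order:
  leading term w^2: no divisor's leading term divides it; move -5w^2 to the remainder.
  leading term w: no divisor's leading term divides it; move 5w to the remainder.
The remainder -5w^2 + 5w is nonzero, so it would be added as the next basis element.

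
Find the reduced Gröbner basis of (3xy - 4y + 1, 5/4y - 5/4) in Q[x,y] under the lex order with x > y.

G = {x - 1, y - 1}

The reduced Gröbner basis is the canonical form of the ideal for this ordering.

f_1 = 3xy - 4y + 1, LT = xy.
f_2 = 5/4y - 5/4, LT = y.

S(f_1,f_2): lcm = xy. S = x - 4/3y + 1/3.
  leading term x: no divisor's leading term divides it; move x to the remainder.
  leading term y: subtract (-16/15)·f_2 from -4/3y + 1/3 → -1
  leading term 1: no divisor's leading term divides it; move -1 to the remainder.
  remainder x - 1 ≠ 0; add g_3 = x - 1 to the basis.

S(f_1,g_3): lcm = xy. S = -1/3y + 1/3.
  leading term y: subtract (-4/15)·f_2 from -1/3y + 1/3 → 0
  remainder 0.

S(f_2,g_3): leading monomials are coprime, so the S-polynomial reduces to 0 (Buchberger's first criterion).
Every S-polynomial of the final basis reduces to 0, so we have a Gröbner basis.
Inter-reduce: drop elements whose leading term is divisible by another's, tail-reduce, and make monic.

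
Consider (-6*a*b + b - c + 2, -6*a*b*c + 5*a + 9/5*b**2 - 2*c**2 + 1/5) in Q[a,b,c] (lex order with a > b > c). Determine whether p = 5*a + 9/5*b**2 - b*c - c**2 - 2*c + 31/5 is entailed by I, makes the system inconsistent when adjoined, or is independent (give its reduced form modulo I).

First compute the reduced Gröbner basis of I by Buchberger's algorithm.
f_1 = -6*a*b + b - c + 2, LT = a*b.
f_2 = -6*a*b*c + 5*a + 9/5*b**2 - 2*c**2 + 1/5, LT = a*b*c.

S(f_1,f_2): lcm = a*b*c. S = 5/6*a + 3/10*b**2 - 1/6*b*c - 1/6*c**2 - 1/3*c + 1/30.
  leading term a: no divisor's leading term divides it; move 5/6*a to the remainder.
  leading term b**2: no divisor's leading term divides it; move 3/10*b**2 to the remainder.
  leading term b*c: no divisor's leading term divides it; move -1/6*b*c to the remainder.
  leading term c**2: no divisor's leading term divides it; move -1/6*c**2 to the remainder.
  leading term c: no divisor's leading term divides it; move -1/3*c to the remainder.
  leading term 1: no divisor's leading term divides it; move 1/30 to the remainder.
  remainder 5/6*a + 3/10*b**2 - 1/6*b*c - 1/6*c**2 - 1/3*c + 1/30 ≠ 0; add h_3 = 5/6*a + 3/10*b**2 - 1/6*b*c - 1/6*c**2 - 1/3*c + 1/30 to the basis.

S(f_1,h_3): lcm = a*b. S = -9/25*b**3 + 1/5*b**2*c + 1/5*b*c**2 + 2/5*b*c - 31/150*b + 1/6*c - 1/3.
  leading term b**3: no divisor's leading term divides it; move -9/25*b**3 to the remainder.
  leading term b**2*c: no divisor's leading term divides it; move 1/5*b**2*c to the remainder.
  leading term b*c**2: no divisor's leading term divides it; move 1/5*b*c**2 to the remainder.
  leading term b*c: no divisor's leading term divides it; move 2/5*b*c to the remainder.
  leading term b: no divisor's leading term divides it; move -31/150*b to the remainder.
  leading term c: no divisor's leading term divides it; move 1/6*c to the remainder.
  leading term 1: no divisor's leading term divides it; move -1/3 to the remainder.
  remainder -9/25*b**3 + 1/5*b**2*c + 1/5*b*c**2 + 2/5*b*c - 31/150*b + 1/6*c - 1/3 ≠ 0; add h_4 = -9/25*b**3 + 1/5*b**2*c + 1/5*b*c**2 + 2/5*b*c - 31/150*b + 1/6*c - 1/3 to the basis.

The other S-polynomials (S(f_2,h_3), S(f_1,h_4), S(f_2,h_4), S(h_3,h_4)) all reduce to 0 modulo the current basis, so we have a Gröbner basis.
Inter-reduce: drop elements whose leading term is divisible by another's, tail-reduce, and make monic.
Reduced Gröbner basis: {a + 9/25*b**2 - 1/5*b*c - 1/5*c**2 - 2/5*c + 1/25, b**3 - 5/9*b**2*c - 5/9*b*c**2 - 10/9*b*c + 31/54*b - 25/54*c + 25/27}.
Label its elements g_1 = a + 9/25*b**2 - 1/5*b*c - 1/5*c**2 - 2/5*c + 1/25, g_2 = b**3 - 5/9*b**2*c - 5/9*b*c**2 - 10/9*b*c + 31/54*b - 25/54*c + 25/27.

Reduce p = 5*a + 9/5*b**2 - b*c - c**2 - 2*c + 31/5 modulo G:
  leading term a: subtract (5)·g_1 from 5*a + 9/5*b**2 - b*c - c**2 - 2*c + 31/5 → 6
  leading term 1: no divisor's leading term divides it; move 6 to the remainder.
  normal form = 6.
The normal form is nonzero, so p ∉ I. Since p minus its normal form lies in I, I + (p) = I + (r) where r = 6; decide whether this ideal is the whole ring.
Here r = 6 is a nonzero constant, hence a unit: 1 ∈ I + (p), the Gröbner basis of I + (p) is {1}, and the enlarged system has no common solution — adjoining p is inconsistent.

The remainder on division by a Gröbner basis is unique — it is the normal form.

Adjoining 5*a + 9/5*b**2 - b*c - c**2 - 2*c + 31/5 makes the ideal the whole ring: the system is inconsistent.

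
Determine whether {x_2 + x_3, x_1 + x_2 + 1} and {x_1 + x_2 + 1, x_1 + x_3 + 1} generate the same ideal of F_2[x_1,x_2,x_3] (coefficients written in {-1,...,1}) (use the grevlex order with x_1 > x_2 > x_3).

Since reduced Gröbner bases are canonical representatives of ideals under a given ordering, it suffices to compute and compare them.
Buchberger on the first generating set:
f_1 = x_2 + x_3, LT = x_2.
f_2 = x_1 + x_2 + 1, LT = x_1.

The S-polynomials (S(f_1,f_2)) all reduce to 0 modulo the current basis, so we have a Gröbner basis.
Inter-reduce: drop elements whose leading term is divisible by another's, tail-reduce, and make monic.
Reduced Gröbner basis: {x_1 + x_3 + 1, x_2 + x_3}.

Buchberger on the second generating set:
h_1 = x_1 + x_2 + 1, LT = x_1.
h_2 = x_1 + x_3 + 1, LT = x_1.

S(h_1,h_2): lcm = x_1. S = x_2 + x_3.
  leading term x_2: no divisor's leading term divides it; move x_2 to the remainder.
  leading term x_3: no divisor's leading term divides it; move x_3 to the remainder.
  remainder x_2 + x_3 ≠ 0; add k_3 = x_2 + x_3 to the basis.

The other S-polynomials (S(h_1,k_3), S(h_2,k_3)) all reduce to 0 modulo the current basis, so we have a Gröbner basis.
Inter-reduce: drop elements whose leading term is divisible by another's, tail-reduce, and make monic.
Reduced Gröbner basis: {x_1 + x_3 + 1, x_2 + x_3}.

Same reduced basis, so the two generating sets span the same ideal.

Yes, the ideals are equal.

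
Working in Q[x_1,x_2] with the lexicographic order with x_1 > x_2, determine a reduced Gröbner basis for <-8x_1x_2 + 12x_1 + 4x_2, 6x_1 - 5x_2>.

G = {x_1 - 5/6x_2, x_2^2 - 21/10x_2}

f_1 = -8x_1x_2 + 12x_1 + 4x_2, LT = x_1x_2.
f_2 = 6x_1 - 5x_2, LT = x_1.

S(f_1,f_2): lcm = x_1x_2. S = -3/2x_1 + 5/6x_2^2 - 1/2x_2.
  reduce S modulo (f_1, f_2):
  remainder 5/6x_2^2 - 7/4x_2 ≠ 0; add g_3 = 5/6x_2^2 - 7/4x_2 to the basis.

The other S-polynomials (S(f_1,g_3), S(f_2,g_3)) all reduce to 0 modulo the current basis, so we have a Gröbner basis.
Inter-reduce: drop elements whose leading term is divisible by another's, tail-reduce, and make monic.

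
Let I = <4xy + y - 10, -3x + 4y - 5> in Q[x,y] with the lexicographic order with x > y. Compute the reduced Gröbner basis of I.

G = {x - 4/3y + 5/3, y^2 - 17/16y - 15/8}

f_1 = 4xy + y - 10, LT = xy.
f_2 = -3x + 4y - 5, LT = x.

S(f_1,f_2): lcm = xy. S = 4/3y^2 - 17/12y - 5/2.
  leading term y^2: no divisor's leading term divides it; move 4/3y^2 to the remainder.
  leading term y: no divisor's leading term divides it; move -17/12y to the remainder.
  leading term 1: no divisor's leading term divides it; move -5/2 to the remainder.
  remainder 4/3y^2 - 17/12y - 5/2 ≠ 0; add g_3 = 4/3y^2 - 17/12y - 5/2 to the basis.

S(f_1,g_3): lcm = xy^2. S = 17/16xy + 15/8x + 1/4y^2 - 5/2y.
  leading term xy: subtract (17/64)·f_1 from 17/16xy + 15/8x + 1/4y^2 - 5/2y → 15/8x + 1/4y^2 - 177/64y + 85/32
  leading term x: subtract (-5/8)·f_2 from 15/8x + 1/4y^2 - 177/64y + 85/32 → 1/4y^2 - 17/64y - 15/32
  leading term y^2: subtract (3/16)·g_3 from 1/4y^2 - 17/64y - 15/32 → 0
  remainder 0.

S(f_2,g_3): leading monomials are coprime, so the S-polynomial reduces to 0 (Buchberger's first criterion).
Every S-polynomial of the final basis reduces to 0, so we have a Gröbner basis.
Inter-reduce: drop elements whose leading term is divisible by another's, tail-reduce, and make monic.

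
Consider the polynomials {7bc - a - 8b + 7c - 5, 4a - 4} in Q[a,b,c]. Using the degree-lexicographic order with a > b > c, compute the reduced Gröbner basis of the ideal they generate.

f_1 = 7bc - a - 8b + 7c - 5, LT = bc.
f_2 = 4a - 4, LT = a.

S(f_1,f_2): leading monomials are coprime, so the S-polynomial reduces to 0 (Buchberger's first criterion).
Every S-polynomial of the final basis reduces to 0, so we have a Gröbner basis.

G = {bc - 8/7b + c - 6/7, a - 1}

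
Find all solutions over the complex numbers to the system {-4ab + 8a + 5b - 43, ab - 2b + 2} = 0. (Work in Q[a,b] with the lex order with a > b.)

Compute a lex Gröbner basis by Buchberger's algorithm.
f_1 = -4ab + 8a + 5b - 43, LT = ab.
f_2 = ab - 2b + 2, LT = ab.

S(f_1,f_2): lcm = ab. S = -2a + \tfrac{3}{4}b + \tfrac{35}{4}.
  leading term a: no divisor's leading term divides it; move -2a to the remainder.
  leading term b: no divisor's leading term divides it; move \tfrac{3}{4}b to the remainder.
  leading term 1: no divisor's leading term divides it; move \tfrac{35}{4} to the remainder.
  remainder -2a + \tfrac{3}{4}b + \tfrac{35}{4} ≠ 0; add h_3 = -2a + \tfrac{3}{4}b + \tfrac{35}{4} to the basis.

S(f_1,h_3): lcm = ab. S = -2a + \tfrac{3}{8}b^{2} + \tfrac{25}{8}b + \tfrac{43}{4}.
  leading term a: subtract (1)·h_3 from -2a + \tfrac{3}{8}b^{2} + \tfrac{25}{8}b + \tfrac{43}{4} → \tfrac{3}{8}b^{2} + \tfrac{19}{8}b + 2
  leading term b^{2}: no divisor's leading term divides it; move \tfrac{3}{8}b^{2} to the remainder.
  leading term b: no divisor's leading term divides it; move \tfrac{19}{8}b to the remainder.
  leading term 1: no divisor's leading term divides it; move 2 to the remainder.
  remainder \tfrac{3}{8}b^{2} + \tfrac{19}{8}b + 2 ≠ 0; add h_4 = \tfrac{3}{8}b^{2} + \tfrac{19}{8}b + 2 to the basis.

S(f_2,h_3): lcm = ab. S = \tfrac{3}{8}b^{2} + \tfrac{19}{8}b + 2.
  leading term b^{2}: subtract (1)·h_4 from \tfrac{3}{8}b^{2} + \tfrac{19}{8}b + 2 → 0
  remainder 0.

S(f_1,h_4): lcm = ab^{2}. S = -\tfrac{25}{3}ab - \tfrac{16}{3}a - \tfrac{5}{4}b^{2} + \tfrac{43}{4}b.
  leading term ab: subtract (\tfrac{25}{12})·f_1 from -\tfrac{25}{3}ab - \tfrac{16}{3}a - \tfrac{5}{4}b^{2} + \tfrac{43}{4}b → -22a - \tfrac{5}{4}b^{2} + \tfrac{1}{3}b + \tfrac{1075}{12}
  leading term a: subtract (11)·h_3 from -22a - \tfrac{5}{4}b^{2} + \tfrac{1}{3}b + \tfrac{1075}{12} → -\tfrac{5}{4}b^{2} - \tfrac{95}{12}b - \tfrac{20}{3}
  leading term b^{2}: subtract (-\tfrac{10}{3})·h_4 from -\tfrac{5}{4}b^{2} - \tfrac{95}{12}b - \tfrac{20}{3} → 0
  remainder 0.

S(f_2,h_4): lcm = ab^{2}. S = -\tfrac{19}{3}ab - \tfrac{16}{3}a - 2b^{2} + 2b.
  leading term ab: subtract (\tfrac{19}{12})·f_1 from -\tfrac{19}{3}ab - \tfrac{16}{3}a - 2b^{2} + 2b → -18a - 2b^{2} - \tfrac{71}{12}b + \tfrac{817}{12}
  leading term a: subtract (9)·h_3 from -18a - 2b^{2} - \tfrac{71}{12}b + \tfrac{817}{12} → -2b^{2} - \tfrac{38}{3}b - \tfrac{32}{3}
  leading term b^{2}: subtract (-\tfrac{16}{3})·h_4 from -2b^{2} - \tfrac{38}{3}b - \tfrac{32}{3} → 0
  remainder 0.

S(h_3,h_4): leading monomials are coprime, so the S-polynomial reduces to 0 (Buchberger's first criterion).
Every S-polynomial of the final basis reduces to 0, so we have a Gröbner basis.
Inter-reduce: drop elements whose leading term is divisible by another's, tail-reduce, and make monic.
Reduced Gröbner basis: {a - \tfrac{3}{8}b - \tfrac{35}{8}, b^{2} + \tfrac{19}{3}b + \tfrac{16}{3}}.

From the last basis element, b^{2} + \tfrac{19}{3}b + \tfrac{16}{3} = 0, so b takes values in {-16/3, -1}. Each choice, substituted upward through the basis, yields the corresponding point(s) of the solution set.
  b = -16/3: the earlier basis element becomes a - \tfrac{19}{8} = 0, giving a = 19/8 — point (19/8, -16/3).
  b = -1: the earlier basis element becomes a - 4 = 0, giving a = 4 — point (4, -1).
Check: every point annihilates each of the original generators.

{(19/8, -16/3), (4, -1)}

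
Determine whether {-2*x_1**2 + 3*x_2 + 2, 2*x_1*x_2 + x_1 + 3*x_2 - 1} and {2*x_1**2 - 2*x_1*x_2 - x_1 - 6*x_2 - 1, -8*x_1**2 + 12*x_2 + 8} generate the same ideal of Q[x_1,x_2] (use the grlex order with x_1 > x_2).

Equality of ideals is decidable: compute both reduced Gröbner bases (unique for the ordering) and check whether they agree.
Buchberger on the first generating set:
f_1 = -2*x_1**2 + 3*x_2 + 2, LT = x_1**2.
f_2 = 2*x_1*x_2 + x_1 + 3*x_2 - 1, LT = x_1*x_2.

S(f_1,f_2): lcm = x_1**2*x_2. S = -1/2*x_1**2 - 3/2*x_1*x_2 - 3/2*x_2**2 + 1/2*x_1 - x_2.
  leading term x_1**2: subtract (1/4)·f_1 from -1/2*x_1**2 - 3/2*x_1*x_2 - 3/2*x_2**2 + 1/2*x_1 - x_2 → -3/2*x_1*x_2 - 3/2*x_2**2 + 1/2*x_1 - 7/4*x_2 - 1/2
  leading term x_1*x_2: subtract (-3/4)·f_2 from -3/2*x_1*x_2 - 3/2*x_2**2 + 1/2*x_1 - 7/4*x_2 - 1/2 → -3/2*x_2**2 + 5/4*x_1 + 1/2*x_2 - 5/4
  leading term x_2**2: no divisor's leading term divides it; move -3/2*x_2**2 to the remainder.
  leading term x_1: no divisor's leading term divides it; move 5/4*x_1 to the remainder.
  leading term x_2: no divisor's leading term divides it; move 1/2*x_2 to the remainder.
  leading term 1: no divisor's leading term divides it; move -5/4 to the remainder.
  remainder -3/2*x_2**2 + 5/4*x_1 + 1/2*x_2 - 5/4 ≠ 0; add g_3 = -3/2*x_2**2 + 5/4*x_1 + 1/2*x_2 - 5/4 to the basis.

The other S-polynomials (S(f_1,g_3), S(f_2,g_3)) all reduce to 0 modulo the current basis, so we have a Gröbner basis.
Inter-reduce: drop elements whose leading term is divisible by another's, tail-reduce, and make monic.
Reduced Gröbner basis: {x_1**2 - 3/2*x_2 - 1, x_1*x_2 + 1/2*x_1 + 3/2*x_2 - 1/2, x_2**2 - 5/6*x_1 - 1/3*x_2 + 5/6}.

Buchberger on the second generating set:
h_1 = 2*x_1**2 - 2*x_1*x_2 - x_1 - 6*x_2 - 1, LT = x_1**2.
h_2 = -8*x_1**2 + 12*x_2 + 8, LT = x_1**2.

S(h_1,h_2): lcm = x_1**2. S = -x_1*x_2 - 1/2*x_1 - 3/2*x_2 + 1/2.
  leading term x_1*x_2: no divisor's leading term divides it; move -x_1*x_2 to the remainder.
  leading term x_1: no divisor's leading term divides it; move -1/2*x_1 to the remainder.
  leading term x_2: no divisor's leading term divides it; move -3/2*x_2 to the remainder.
  leading term 1: no divisor's leading term divides it; move 1/2 to the remainder.
  remainder -x_1*x_2 - 1/2*x_1 - 3/2*x_2 + 1/2 ≠ 0; add k_3 = -x_1*x_2 - 1/2*x_1 - 3/2*x_2 + 1/2 to the basis.

S(h_1,k_3): lcm = x_1**2*x_2. S = -x_1*x_2**2 - 1/2*x_1**2 - 2*x_1*x_2 - 3*x_2**2 + 1/2*x_1 - 1/2*x_2.
  leading term x_1*x_2**2: subtract (x_2)·k_3 from -x_1*x_2**2 - 1/2*x_1**2 - 2*x_1*x_2 - 3*x_2**2 + 1/2*x_1 - 1/2*x_2 → -1/2*x_1**2 - 3/2*x_1*x_2 - 3/2*x_2**2 + 1/2*x_1 - x_2
  leading term x_1**2: subtract (-1/4)·h_1 from -1/2*x_1**2 - 3/2*x_1*x_2 - 3/2*x_2**2 + 1/2*x_1 - x_2 → -2*x_1*x_2 - 3/2*x_2**2 + 1/4*x_1 - 5/2*x_2 - 1/4
  leading term x_1*x_2: subtract (2)·k_3 from -2*x_1*x_2 - 3/2*x_2**2 + 1/4*x_1 - 5/2*x_2 - 1/4 → -3/2*x_2**2 + 5/4*x_1 + 1/2*x_2 - 5/4
  leading term x_2**2: no divisor's leading term divides it; move -3/2*x_2**2 to the remainder.
  leading term x_1: no divisor's leading term divides it; move 5/4*x_1 to the remainder.
  leading term x_2: no divisor's leading term divides it; move 1/2*x_2 to the remainder.
  leading term 1: no divisor's leading term divides it; move -5/4 to the remainder.
  remainder -3/2*x_2**2 + 5/4*x_1 + 1/2*x_2 - 5/4 ≠ 0; add k_4 = -3/2*x_2**2 + 5/4*x_1 + 1/2*x_2 - 5/4 to the basis.

The other S-polynomials (S(h_2,k_3), S(h_1,k_4), S(h_2,k_4), S(k_3,k_4)) all reduce to 0 modulo the current basis, so we have a Gröbner basis.
Inter-reduce: drop elements whose leading term is divisible by another's, tail-reduce, and make monic.
Reduced Gröbner basis: {x_1**2 - 3/2*x_2 - 1, x_1*x_2 + 1/2*x_1 + 3/2*x_2 - 1/2, x_2**2 - 5/6*x_1 - 1/3*x_2 + 5/6}.

The two bases agree; hence the ideals are identical.

Yes, the ideals are equal.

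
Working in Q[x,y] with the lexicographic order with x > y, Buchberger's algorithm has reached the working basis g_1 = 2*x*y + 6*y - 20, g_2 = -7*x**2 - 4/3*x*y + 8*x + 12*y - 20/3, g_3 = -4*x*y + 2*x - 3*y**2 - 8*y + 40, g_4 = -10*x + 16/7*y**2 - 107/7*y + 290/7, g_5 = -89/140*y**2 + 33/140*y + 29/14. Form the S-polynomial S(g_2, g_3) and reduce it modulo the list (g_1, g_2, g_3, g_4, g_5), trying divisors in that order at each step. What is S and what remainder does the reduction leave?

lcm(LM(g_2), LM(g_3)) = x**2*y.
S = (lcm/LT(g_2))·g_2 − (lcm/LT(g_3))·g_3 = 1/2*x**2 - 47/84*x*y**2 - 22/7*x*y + 10*x - 12/7*y**2 + 20/21*y.
Reduce S modulo (g_1, g_2, g_3, g_4, g_5) in that order:
  leading term x**2: subtract (-1/14)·g_2 from 1/2*x**2 - 47/84*x*y**2 - 22/7*x*y + 10*x - 12/7*y**2 + 20/21*y → -47/84*x*y**2 - 68/21*x*y + 74/7*x - 12/7*y**2 + 38/21*y - 10/21
  leading term x*y**2: subtract (-47/168*y)·g_1 from -47/84*x*y**2 - 68/21*x*y + 74/7*x - 12/7*y**2 + 38/21*y - 10/21 → -68/21*x*y + 74/7*x - 1/28*y**2 - 53/14*y - 10/21
  leading term x*y: subtract (-34/21)·g_1 from -68/21*x*y + 74/7*x - 1/28*y**2 - 53/14*y - 10/21 → 74/7*x - 1/28*y**2 + 83/14*y - 230/7
  leading term x: subtract (-37/35)·g_4 from 74/7*x - 1/28*y**2 + 83/14*y - 230/7 → 2333/980*y**2 - 5013/490*y + 536/49
  leading term y**2: subtract (-2333/623)·g_5 from 2333/980*y**2 - 5013/490*y + 536/49 → -23295/2492*y + 23295/1246
  leading term y: no divisor's leading term divides it; move -23295/2492*y to the remainder.
  leading term 1: no divisor's leading term divides it; move 23295/1246 to the remainder.
The remainder -23295/2492*y + 23295/1246 is nonzero, so it would be added as the next basis element.

S(g_2, g_3) = 1/2*x**2 - 47/84*x*y**2 - 22/7*x*y + 10*x - 12/7*y**2 + 20/21*y; remainder on division = -23295/2492*y + 23295/1246.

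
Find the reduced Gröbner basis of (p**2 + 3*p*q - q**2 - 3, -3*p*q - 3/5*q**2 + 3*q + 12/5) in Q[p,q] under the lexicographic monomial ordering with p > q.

The reduced Gröbner basis is the canonical form of the ideal for this ordering.

f_1 = p**2 + 3*p*q - q**2 - 3, LT = p**2.
f_2 = -3*p*q - 3/5*q**2 + 3*q + 12/5, LT = p*q.

S(f_1,f_2): lcm = p**2*q. S = 14/5*p*q**2 + p*q + 4/5*p - q**3 - 3*q.
  leading term p*q**2: subtract (-14/15*q)·f_2 from 14/5*p*q**2 + p*q + 4/5*p - q**3 - 3*q → p*q + 4/5*p - 39/25*q**3 + 14/5*q**2 - 19/25*q
  leading term p*q: subtract (-1/3)·f_2 from p*q + 4/5*p - 39/25*q**3 + 14/5*q**2 - 19/25*q → 4/5*p - 39/25*q**3 + 13/5*q**2 + 6/25*q + 4/5
  leading term p: no divisor's leading term divides it; move 4/5*p to the remainder.
  leading term q**3: no divisor's leading term divides it; move -39/25*q**3 to the remainder.
  leading term q**2: no divisor's leading term divides it; move 13/5*q**2 to the remainder.
  leading term q: no divisor's leading term divides it; move 6/25*q to the remainder.
  leading term 1: no divisor's leading term divides it; move 4/5 to the remainder.
  remainder 4/5*p - 39/25*q**3 + 13/5*q**2 + 6/25*q + 4/5 ≠ 0; add g_3 = 4/5*p - 39/25*q**3 + 13/5*q**2 + 6/25*q + 4/5 to the basis.

S(f_1,g_3): lcm = p**2. S = 39/20*p*q**3 - 13/4*p*q**2 + 27/10*p*q - p - q**2 - 3.
  leading term p*q**3: subtract (-13/20*q**2)·f_2 from 39/20*p*q**3 - 13/4*p*q**2 + 27/10*p*q - p - q**2 - 3 → -13/4*p*q**2 + 27/10*p*q - p - 39/100*q**4 + 39/20*q**3 + 14/25*q**2 - 3
  leading term p*q**2: subtract (13/12*q)·f_2 from -13/4*p*q**2 + 27/10*p*q - p - 39/100*q**4 + 39/20*q**3 + 14/25*q**2 - 3 → 27/10*p*q - p - 39/100*q**4 + 13/5*q**3 - 269/100*q**2 - 13/5*q - 3
  leading term p*q: subtract (-9/10)·f_2 from 27/10*p*q - p - 39/100*q**4 + 13/5*q**3 - 269/100*q**2 - 13/5*q - 3 → -p - 39/100*q**4 + 13/5*q**3 - 323/100*q**2 + 1/10*q - 21/25
  leading term p: subtract (-5/4)·g_3 from -p - 39/100*q**4 + 13/5*q**3 - 323/100*q**2 + 1/10*q - 21/25 → -39/100*q**4 + 13/20*q**3 + 1/50*q**2 + 2/5*q + 4/25
  leading term q**4: no divisor's leading term divides it; move -39/100*q**4 to the remainder.
  leading term q**3: no divisor's leading term divides it; move 13/20*q**3 to the remainder.
  leading term q**2: no divisor's leading term divides it; move 1/50*q**2 to the remainder.
  leading term q: no divisor's leading term divides it; move 2/5*q to the remainder.
  leading term 1: no divisor's leading term divides it; move 4/25 to the remainder.
  remainder -39/100*q**4 + 13/20*q**3 + 1/50*q**2 + 2/5*q + 4/25 ≠ 0; add g_4 = -39/100*q**4 + 13/20*q**3 + 1/50*q**2 + 2/5*q + 4/25 to the basis.

The other S-polynomials (S(f_2,g_3), S(f_1,g_4), S(f_2,g_4), S(g_3,g_4)) all reduce to 0 modulo the current basis, so we have a Gröbner basis.
Inter-reduce: drop elements whose leading term is divisible by another's, tail-reduce, and make monic.

G = {p - 39/20*q**3 + 13/4*q**2 + 3/10*q + 1, q**4 - 5/3*q**3 - 2/39*q**2 - 40/39*q - 16/39}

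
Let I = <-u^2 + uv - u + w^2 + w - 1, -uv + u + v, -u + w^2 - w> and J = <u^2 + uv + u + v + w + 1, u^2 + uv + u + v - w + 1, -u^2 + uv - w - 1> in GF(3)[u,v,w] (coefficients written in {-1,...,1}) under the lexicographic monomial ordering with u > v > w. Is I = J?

No, the ideals differ.

For a fixed monomial order, each ideal has a unique reduced Gröbner basis; comparing bases decides equality.
Buchberger on the first generating set:
f_1 = -u^2 + uv - u + w^2 + w - 1, LT = u^2.
f_2 = -uv + u + v, LT = uv.
f_3 = -u + w^2 - w, LT = u.

S(f_1,f_2): lcm = u^2v. S = u^2 - uv^2 - uv - vw^2 - vw + v.
  leading term u^2: subtract (-1)·f_1 from u^2 - uv^2 - uv - vw^2 - vw + v → -uv^2 - u - vw^2 - vw + v + w^2 + w - 1
  leading term uv^2: subtract (v)·f_2 from -uv^2 - u - vw^2 - vw + v + w^2 + w - 1 → -uv - u - v^2 - vw^2 - vw + v + w^2 + w - 1
  leading term uv: subtract (1)·f_2 from -uv - u - v^2 - vw^2 - vw + v + w^2 + w - 1 → u - v^2 - vw^2 - vw + w^2 + w - 1
  leading term u: subtract (-1)·f_3 from u - v^2 - vw^2 - vw + w^2 + w - 1 → -v^2 - vw^2 - vw - w^2 - 1
  leading term v^2: no divisor's leading term divides it; move -v^2 to the remainder.
  leading term vw^2: no divisor's leading term divides it; move -vw^2 to the remainder.
  leading term vw: no divisor's leading term divides it; move -vw to the remainder.
  leading term w^2: no divisor's leading term divides it; move -w^2 to the remainder.
  leading term 1: no divisor's leading term divides it; move -1 to the remainder.
  remainder -v^2 - vw^2 - vw - w^2 - 1 ≠ 0; add g_4 = -v^2 - vw^2 - vw - w^2 - 1 to the basis.

S(f_1,f_3): lcm = u^2. S = -uv + uw^2 - uw + u - w^2 - w + 1.
  leading term uv: subtract (1)·f_2 from -uv + uw^2 - uw + u - w^2 - w + 1 → uw^2 - uw - v - w^2 - w + 1
  leading term uw^2: subtract (-w^2)·f_3 from uw^2 - uw - v - w^2 - w + 1 → -uw - v + w^4 - w^3 - w^2 - w + 1
  leading term uw: subtract (w)·f_3 from -uw - v + w^4 - w^3 - w^2 - w + 1 → -v + w^4 + w^3 - w + 1
  leading term v: no divisor's leading term divides it; move -v to the remainder.
  leading term w^4: no divisor's leading term divides it; move w^4 to the remainder.
  leading term w^3: no divisor's leading term divides it; move w^3 to the remainder.
  leading term w: no divisor's leading term divides it; move -w to the remainder.
  leading term 1: no divisor's leading term divides it; move 1 to the remainder.
  remainder -v + w^4 + w^3 - w + 1 ≠ 0; add g_5 = -v + w^4 + w^3 - w + 1 to the basis.

S(f_2,f_3): lcm = uv. S = -u + vw^2 - vw - v.
  leading term u: subtract (1)·f_3 from -u + vw^2 - vw - v → vw^2 - vw - v - w^2 + w
  leading term vw^2: subtract (-w^2)·g_5 from vw^2 - vw - v - w^2 + w → -vw - v + w^6 + w^5 - w^3 + w
  leading term vw: subtract (w)·g_5 from -vw - v + w^6 + w^5 - w^3 + w → -v + w^6 - w^4 - w^3 + w^2
  leading term v: subtract (1)·g_5 from -v + w^6 - w^4 - w^3 + w^2 → w^6 + w^4 + w^3 + w^2 + w - 1
  leading term w^6: no divisor's leading term divides it; move w^6 to the remainder.
  leading term w^4: no divisor's leading term divides it; move w^4 to the remainder.
  leading term w^3: no divisor's leading term divides it; move w^3 to the remainder.
  leading term w^2: no divisor's leading term divides it; move w^2 to the remainder.
  leading term w: no divisor's leading term divides it; move w to the remainder.
  leading term 1: no divisor's leading term divides it; move -1 to the remainder.
  remainder w^6 + w^4 + w^3 + w^2 + w - 1 ≠ 0; add g_6 = w^6 + w^4 + w^3 + w^2 + w - 1 to the basis.

The other S-polynomials (S(f_1,g_4), S(f_2,g_4), S(f_3,g_4), S(f_1,g_5), S(f_2,g_5), S(f_3,g_5), S(g_4,g_5), S(f_1,g_6), S(f_2,g_6), S(f_3,g_6), S(g_4,g_6), S(g_5,g_6)) all reduce to 0 modulo the current basis, so we have a Gröbner basis.
Inter-reduce: drop elements whose leading term is divisible by another's, tail-reduce, and make monic.
Reduced Gröbner basis: {u - w^2 + w, v - w^4 - w^3 + w - 1, w^6 + w^4 + w^3 + w^2 + w - 1}.

Buchberger on the second generating set:
h_1 = u^2 + uv + u + v + w + 1, LT = u^2.
h_2 = u^2 + uv + u + v - w + 1, LT = u^2.
h_3 = -u^2 + uv - w - 1, LT = u^2.

S(h_1,h_2): lcm = u^2. S = -w.
  leading term w: no divisor's leading term divides it; move -w to the remainder.
  remainder -w ≠ 0; add k_4 = -w to the basis.

S(h_1,h_3): lcm = u^2. S = -uv + u + v.
  leading term uv: no divisor's leading term divides it; move -uv to the remainder.
  leading term u: no divisor's leading term divides it; move u to the remainder.
  leading term v: no divisor's leading term divides it; move v to the remainder.
  remainder -uv + u + v ≠ 0; add k_5 = -uv + u + v to the basis.

S(h_1,k_5): lcm = u^2v. S = u^2 + uv^2 - uv + v^2 + vw + v.
  leading term u^2: subtract (1)·h_1 from u^2 + uv^2 - uv + v^2 + vw + v → uv^2 + uv - u + v^2 + vw - w - 1
  leading term uv^2: subtract (-v)·k_5 from uv^2 + uv - u + v^2 + vw - w - 1 → -uv - u - v^2 + vw - w - 1
  leading term uv: subtract (1)·k_5 from -uv - u - v^2 + vw - w - 1 → u - v^2 + vw - v - w - 1
  leading term u: no divisor's leading term divides it; move u to the remainder.
  leading term v^2: no divisor's leading term divides it; move -v^2 to the remainder.
  leading term vw: subtract (-v)·k_4 from vw - v - w - 1 → -v - w - 1
  leading term v: no divisor's leading term divides it; move -v to the remainder.
  leading term w: subtract (1)·k_4 from -w - 1 → -1
  leading term 1: no divisor's leading term divides it; move -1 to the remainder.
  remainder u - v^2 - v - 1 ≠ 0; add k_6 = u - v^2 - v - 1 to the basis.

S(k_5,k_6): lcm = uv. S = -u + v^3 + v^2.
  leading term u: subtract (-1)·k_6 from -u + v^3 + v^2 → v^3 - v - 1
  leading term v^3: no divisor's leading term divides it; move v^3 to the remainder.
  leading term v: no divisor's leading term divides it; move -v to the remainder.
  leading term 1: no divisor's leading term divides it; move -1 to the remainder.
  remainder v^3 - v - 1 ≠ 0; add k_7 = v^3 - v - 1 to the basis.

The other S-polynomials (S(h_2,h_3), S(h_1,k_4), S(h_2,k_4), S(h_3,k_4), S(h_2,k_5), S(h_3,k_5), S(k_4,k_5), S(h_1,k_6), S(h_2,k_6), S(h_3,k_6), S(k_4,k_6), S(h_1,k_7), S(h_2,k_7), S(h_3,k_7), S(k_4,k_7), S(k_5,k_7), S(k_6,k_7)) all reduce to 0 modulo the current basis, so we have a Gröbner basis.
Inter-reduce: drop elements whose leading term is divisible by another's, tail-reduce, and make monic.
Reduced Gröbner basis: {u - v^2 - v - 1, v^3 - v - 1, w}.

These differ, so the ideals are not equal.
The same test decides containment: I ⊆ J iff every generator of I reduces to 0 modulo a Gröbner basis of J.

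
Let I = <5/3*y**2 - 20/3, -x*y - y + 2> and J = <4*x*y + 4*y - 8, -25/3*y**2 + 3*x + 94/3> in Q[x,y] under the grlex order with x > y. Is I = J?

Since reduced Gröbner bases are canonical representatives of ideals under a given ordering, it suffices to compute and compare them.
Buchberger on the first generating set:
f_1 = 5/3*y**2 - 20/3, LT = y**2.
f_2 = -x*y - y + 2, LT = x*y.

S(f_1,f_2): lcm = x*y**2. S = -y**2 - 4*x + 2*y.
  leading term y**2: subtract (-3/5)·f_1 from -y**2 - 4*x + 2*y → -4*x + 2*y - 4
  leading term x: no divisor's leading term divides it; move -4*x to the remainder.
  leading term y: no divisor's leading term divides it; move 2*y to the remainder.
  leading term 1: no divisor's leading term divides it; move -4 to the remainder.
  remainder -4*x + 2*y - 4 ≠ 0; add g_3 = -4*x + 2*y - 4 to the basis.

S(f_1,g_3): leading monomials are coprime, so the S-polynomial reduces to 0 (Buchberger's first criterion).
S(f_2,g_3): lcm = x*y. S = 1/2*y**2 - 2.
  leading term y**2: subtract (3/10)·f_1 from 1/2*y**2 - 2 → 0
  remainder 0.

Every S-polynomial of the final basis reduces to 0, so we have a Gröbner basis.
Inter-reduce: drop elements whose leading term is divisible by another's, tail-reduce, and make monic.
Reduced Gröbner basis: {y**2 - 4, x - 1/2*y + 1}.

Buchberger on the second generating set:
h_1 = 4*x*y + 4*y - 8, LT = x*y.
h_2 = -25/3*y**2 + 3*x + 94/3, LT = y**2.

S(h_1,h_2): lcm = x*y**2. S = 9/25*x**2 + y**2 + 94/25*x - 2*y.
  leading term x**2: no divisor's leading term divides it; move 9/25*x**2 to the remainder.
  leading term y**2: subtract (-3/25)·h_2 from y**2 + 94/25*x - 2*y → 103/25*x - 2*y + 94/25
  leading term x: no divisor's leading term divides it; move 103/25*x to the remainder.
  leading term y: no divisor's leading term divides it; move -2*y to the remainder.
  leading term 1: no divisor's leading term divides it; move 94/25 to the remainder.
  remainder 9/25*x**2 + 103/25*x - 2*y + 94/25 ≠ 0; add k_3 = 9/25*x**2 + 103/25*x - 2*y + 94/25 to the basis.

S(h_1,k_3): lcm = x**2*y. S = -94/9*x*y + 50/9*y**2 - 2*x - 94/9*y.
  leading term x*y: subtract (-47/18)·h_1 from -94/9*x*y + 50/9*y**2 - 2*x - 94/9*y → 50/9*y**2 - 2*x - 188/9
  leading term y**2: subtract (-2/3)·h_2 from 50/9*y**2 - 2*x - 188/9 → 0
  remainder 0.

S(h_2,k_3): leading monomials are coprime, so the S-polynomial reduces to 0 (Buchberger's first criterion).
Every S-polynomial of the final basis reduces to 0, so we have a Gröbner basis.
Inter-reduce: drop elements whose leading term is divisible by another's, tail-reduce, and make monic.
Reduced Gröbner basis: {x**2 + 103/9*x - 50/9*y + 94/9, x*y + y - 2, y**2 - 9/25*x - 94/25}.

These differ, so the ideals are not equal.

No, the ideals differ.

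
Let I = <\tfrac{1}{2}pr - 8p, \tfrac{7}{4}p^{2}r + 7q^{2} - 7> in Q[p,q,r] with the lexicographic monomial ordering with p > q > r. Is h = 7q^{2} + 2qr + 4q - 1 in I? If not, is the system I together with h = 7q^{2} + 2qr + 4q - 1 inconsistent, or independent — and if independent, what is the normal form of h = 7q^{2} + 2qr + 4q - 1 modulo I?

First compute the reduced Gröbner basis of I by Buchberger's algorithm.
f_1 = \tfrac{1}{2}pr - 8p, LT = pr.
f_2 = \tfrac{7}{4}p^{2}r + 7q^{2} - 7, LT = p^{2}r.

S(f_1,f_2): lcm = p^{2}r. S = -16p^{2} - 4q^{2} + 4.
  leading term p^{2}: no divisor's leading term divides it; move -16p^{2} to the remainder.
  leading term q^{2}: no divisor's leading term divides it; move -4q^{2} to the remainder.
  leading term 1: no divisor's leading term divides it; move 4 to the remainder.
  remainder -16p^{2} - 4q^{2} + 4 ≠ 0; add k_3 = -16p^{2} - 4q^{2} + 4 to the basis.

S(f_1,k_3): lcm = p^{2}r. S = -16p^{2} - \tfrac{1}{4}q^{2}r + \tfrac{1}{4}r.
  leading term p^{2}: subtract (1)·k_3 from -16p^{2} - \tfrac{1}{4}q^{2}r + \tfrac{1}{4}r → -\tfrac{1}{4}q^{2}r + 4q^{2} + \tfrac{1}{4}r - 4
  leading term q^{2}r: no divisor's leading term divides it; move -\tfrac{1}{4}q^{2}r to the remainder.
  leading term q^{2}: no divisor's leading term divides it; move 4q^{2} to the remainder.
  leading term r: no divisor's leading term divides it; move \tfrac{1}{4}r to the remainder.
  leading term 1: no divisor's leading term divides it; move -4 to the remainder.
  remainder -\tfrac{1}{4}q^{2}r + 4q^{2} + \tfrac{1}{4}r - 4 ≠ 0; add k_4 = -\tfrac{1}{4}q^{2}r + 4q^{2} + \tfrac{1}{4}r - 4 to the basis.

The other S-polynomials (S(f_2,k_3), S(f_1,k_4), S(f_2,k_4), S(k_3,k_4)) all reduce to 0 modulo the current basis, so we have a Gröbner basis.
Inter-reduce: drop elements whose leading term is divisible by another's, tail-reduce, and make monic.
Reduced Gröbner basis: {p^{2} + \tfrac{1}{4}q^{2} - \tfrac{1}{4}, pr - 16p, q^{2}r - 16q^{2} - r + 16}.
Label its elements g_1 = p^{2} + \tfrac{1}{4}q^{2} - \tfrac{1}{4}, g_2 = pr - 16p, g_3 = q^{2}r - 16q^{2} - r + 16.

Reduce h = 7q^{2} + 2qr + 4q - 1 modulo G:
  leading term q^{2}: no divisor's leading term divides it; move 7q^{2} to the remainder.
  leading term qr: no divisor's leading term divides it; move 2qr to the remainder.
  leading term q: no divisor's leading term divides it; move 4q to the remainder.
  leading term 1: no divisor's leading term divides it; move -1 to the remainder.
  normal form = 7q^{2} + 2qr + 4q - 1.
The normal form is nonzero, so h ∉ I. Since h minus its normal form lies in I, I + (h) = I + (n) where n = 7q^{2} + 2qr + 4q - 1; decide whether this ideal is the whole ring.
Run Buchberger on G together with n (pairs among the g_i already reduce to 0 since G is a Gröbner basis):
g_1 = p^{2} + \tfrac{1}{4}q^{2} - \tfrac{1}{4}, LT = p^{2}.
g_2 = pr - 16p, LT = pr.
g_3 = q^{2}r - 16q^{2} - r + 16, LT = q^{2}r.
n = 7q^{2} + 2qr + 4q - 1, LT = q^{2}.

S(g_3,n): lcm = q^{2}r. S = -16q^{2} - \tfrac{2}{7}qr^{2} - \tfrac{4}{7}qr - \tfrac{6}{7}r + 16.
  leading term q^{2}: subtract (-\tfrac{16}{7})·n from -16q^{2} - \tfrac{2}{7}qr^{2} - \tfrac{4}{7}qr - \tfrac{6}{7}r + 16 → -\tfrac{2}{7}qr^{2} + 4qr + \tfrac{64}{7}q - \tfrac{6}{7}r + \tfrac{96}{7}
  leading term qr^{2}: no divisor's leading term divides it; move -\tfrac{2}{7}qr^{2} to the remainder.
  leading term qr: no divisor's leading term divides it; move 4qr to the remainder.
  leading term q: no divisor's leading term divides it; move \tfrac{64}{7}q to the remainder.
  leading term r: no divisor's leading term divides it; move -\tfrac{6}{7}r to the remainder.
  leading term 1: no divisor's leading term divides it; move \tfrac{96}{7} to the remainder.
  remainder -\tfrac{2}{7}qr^{2} + 4qr + \tfrac{64}{7}q - \tfrac{6}{7}r + \tfrac{96}{7} ≠ 0; add m_5 = -\tfrac{2}{7}qr^{2} + 4qr + \tfrac{64}{7}q - \tfrac{6}{7}r + \tfrac{96}{7} to the basis.

S(g_3,m_5): lcm = q^{2}r^{2}. S = -2q^{2}r + 32q^{2} - 3qr + 48q - r^{2} + 16r.
  leading term q^{2}r: subtract (-2)·g_3 from -2q^{2}r + 32q^{2} - 3qr + 48q - r^{2} + 16r → -3qr + 48q - r^{2} + 14r + 32
  leading term qr: no divisor's leading term divides it; move -3qr to the remainder.
  leading term q: no divisor's leading term divides it; move 48q to the remainder.
  leading term r^{2}: no divisor's leading term divides it; move -r^{2} to the remainder.
  leading term r: no divisor's leading term divides it; move 14r to the remainder.
  leading term 1: no divisor's leading term divides it; move 32 to the remainder.
  remainder -3qr + 48q - r^{2} + 14r + 32 ≠ 0; add m_6 = -3qr + 48q - r^{2} + 14r + 32 to the basis.

S(m_5,m_6): lcm = qr^{2}. S = 2qr - 32q - \tfrac{1}{3}r^{3} + \tfrac{14}{3}r^{2} + \tfrac{41}{3}r - 48.
  leading term qr: subtract (-\tfrac{2}{3})·m_6 from 2qr - 32q - \tfrac{1}{3}r^{3} + \tfrac{14}{3}r^{2} + \tfrac{41}{3}r - 48 → -\tfrac{1}{3}r^{3} + 4r^{2} + 23r - \tfrac{80}{3}
  leading term r^{3}: no divisor's leading term divides it; move -\tfrac{1}{3}r^{3} to the remainder.
  leading term r^{2}: no divisor's leading term divides it; move 4r^{2} to the remainder.
  leading term r: no divisor's leading term divides it; move 23r to the remainder.
  leading term 1: no divisor's leading term divides it; move -\tfrac{80}{3} to the remainder.
  remainder -\tfrac{1}{3}r^{3} + 4r^{2} + 23r - \tfrac{80}{3} ≠ 0; add m_7 = -\tfrac{1}{3}r^{3} + 4r^{2} + 23r - \tfrac{80}{3} to the basis.

The other S-polynomials (S(g_1,g_2), S(g_1,g_3), S(g_1,n), S(g_2,g_3), S(g_2,n), S(g_1,m_5), S(g_2,m_5), S(n,m_5), S(g_1,m_6), S(g_2,m_6), S(g_3,m_6), S(n,m_6), S(g_1,m_7), S(g_2,m_7), S(g_3,m_7), S(n,m_7), S(m_5,m_7), S(m_6,m_7)) all reduce to 0 modulo the current basis, so we have a Gröbner basis.
Inter-reduce: drop elements whose leading term is divisible by another's, tail-reduce, and make monic.
Reduced Gröbner basis: {p^{2} - \tfrac{9}{7}q + \tfrac{1}{42}r^{2} - \tfrac{1}{3}r - \tfrac{41}{42}, pr - 16p, q^{2} + \tfrac{36}{7}q - \tfrac{2}{21}r^{2} + \tfrac{4}{3}r + \tfrac{61}{21}, qr - 16q + \tfrac{1}{3}r^{2} - \tfrac{14}{3}r - \tfrac{32}{3}, r^{3} - 12r^{2} - 69r + 80}.
The reduced Gröbner basis of I + (h) is {p^{2} - \tfrac{9}{7}q + \tfrac{1}{42}r^{2} - \tfrac{1}{3}r - \tfrac{41}{42}, pr - 16p, q^{2} + \tfrac{36}{7}q - \tfrac{2}{21}r^{2} + \tfrac{4}{3}r + \tfrac{61}{21}, qr - 16q + \tfrac{1}{3}r^{2} - \tfrac{14}{3}r - \tfrac{32}{3}, r^{3} - 12r^{2} - 69r + 80} ≠ {1}, a proper ideal, so the enlarged system stays consistent: h is independent of I, with normal form 7q^{2} + 2qr + 4q - 1.

7q^{2} + 2qr + 4q - 1 is independent of I; its normal form modulo I is 7q^{2} + 2qr + 4q - 1.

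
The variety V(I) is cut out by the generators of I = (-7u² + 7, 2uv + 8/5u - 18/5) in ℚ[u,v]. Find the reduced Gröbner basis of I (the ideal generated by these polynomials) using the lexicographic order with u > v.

This is the nonlinear analogue of row-reducing a linear system.

f_1 = -7u² + 7, LT = u².
f_2 = 2uv + 8/5u - 18/5, LT = uv.

S(f_1,f_2): lcm = u²v. S = -⅘u² + 9/5u - v.
  leading term u²: subtract (4/35)·f_1 from -⅘u² + 9/5u - v → 9/5u - v - ⅘
  leading term u: no divisor's leading term divides it; move 9/5u to the remainder.
  leading term v: no divisor's leading term divides it; move -v to the remainder.
  leading term 1: no divisor's leading term divides it; move -⅘ to the remainder.
  remainder 9/5u - v - ⅘ ≠ 0; add g_3 = 9/5u - v - ⅘ to the basis.

S(f_2,g_3): lcm = uv. S = ⅘u + 5/9v² + 4/9v - 9/5.
  leading term u: subtract (4/9)·g_3 from ⅘u + 5/9v² + 4/9v - 9/5 → 5/9v² + 8/9v - 13/9
  leading term v²: no divisor's leading term divides it; move 5/9v² to the remainder.
  leading term v: no divisor's leading term divides it; move 8/9v to the remainder.
  leading term 1: no divisor's leading term divides it; move -13/9 to the remainder.
  remainder 5/9v² + 8/9v - 13/9 ≠ 0; add g_4 = 5/9v² + 8/9v - 13/9 to the basis.

The other S-polynomials (S(f_1,g_3), S(f_1,g_4), S(f_2,g_4), S(g_3,g_4)) all reduce to 0 modulo the current basis, so we have a Gröbner basis.
Inter-reduce: drop elements whose leading term is divisible by another's, tail-reduce, and make monic.

G = {u - 5/9v - 4/9, v² + 8/5v - 13/5}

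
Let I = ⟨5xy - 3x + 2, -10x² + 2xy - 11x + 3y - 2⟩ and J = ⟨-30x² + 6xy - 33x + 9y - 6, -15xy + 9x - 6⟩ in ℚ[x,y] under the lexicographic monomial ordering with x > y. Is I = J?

Since reduced Gröbner bases are canonical representatives of ideals under a given ordering, it suffices to compute and compare them.
Buchberger on the first generating set:
f_1 = 5xy - 3x + 2, LT = xy.
f_2 = -10x² + 2xy - 11x + 3y - 2, LT = x².

S(f_1,f_2): lcm = x²y. S = -⅗x² + ⅕xy² - 11/10xy + ⅖x + 3/10y² - ⅕y.
  leading term x²: subtract (3/50)·f_2 from -⅗x² + ⅕xy² - 11/10xy + ⅖x + 3/10y² - ⅕y → ⅕xy² - 61/50xy + 53/50x + 3/10y² - 19/50y + 3/25
  leading term xy²: subtract (1/25y)·f_1 from ⅕xy² - 61/50xy + 53/50x + 3/10y² - 19/50y + 3/25 → -11/10xy + 53/50x + 3/10y² - 23/50y + 3/25
  leading term xy: subtract (-11/50)·f_1 from -11/10xy + 53/50x + 3/10y² - 23/50y + 3/25 → ⅖x + 3/10y² - 23/50y + 14/25
  leading term x: no divisor's leading term divides it; move ⅖x to the remainder.
  leading term y²: no divisor's leading term divides it; move 3/10y² to the remainder.
  leading term y: no divisor's leading term divides it; move -23/50y to the remainder.
  leading term 1: no divisor's leading term divides it; move 14/25 to the remainder.
  remainder ⅖x + 3/10y² - 23/50y + 14/25 ≠ 0; add g_3 = ⅖x + 3/10y² - 23/50y + 14/25 to the basis.

S(f_1,g_3): lcm = xy. S = -⅗x - ¾y³ + 23/20y² - 7/5y + ⅖.
  leading term x: subtract (-3/2)·g_3 from -⅗x - ¾y³ + 23/20y² - 7/5y + ⅖ → -¾y³ + 8/5y² - 209/100y + 31/25
  leading term y³: no divisor's leading term divides it; move -¾y³ to the remainder.
  leading term y²: no divisor's leading term divides it; move 8/5y² to the remainder.
  leading term y: no divisor's leading term divides it; move -209/100y to the remainder.
  leading term 1: no divisor's leading term divides it; move 31/25 to the remainder.
  remainder -¾y³ + 8/5y² - 209/100y + 31/25 ≠ 0; add g_4 = -¾y³ + 8/5y² - 209/100y + 31/25 to the basis.

The other S-polynomials (S(f_2,g_3), S(f_1,g_4), S(f_2,g_4), S(g_3,g_4)) all reduce to 0 modulo the current basis, so we have a Gröbner basis.
Inter-reduce: drop elements whose leading term is divisible by another's, tail-reduce, and make monic.
Reduced Gröbner basis: {x + ¾y² - 23/20y + 7/5, y³ - 32/15y² + 209/75y - 124/75}.

Buchberger on the second generating set:
h_1 = -30x² + 6xy - 33x + 9y - 6, LT = x².
h_2 = -15xy + 9x - 6, LT = xy.

S(h_1,h_2): lcm = x²y. S = ⅗x² - ⅕xy² + 11/10xy - ⅖x - 3/10y² + ⅕y.
  leading term x²: subtract (-1/50)·h_1 from ⅗x² - ⅕xy² + 11/10xy - ⅖x - 3/10y² + ⅕y → -⅕xy² + 61/50xy - 53/50x - 3/10y² + 19/50y - 3/25
  leading term xy²: subtract (1/75y)·h_2 from -⅕xy² + 61/50xy - 53/50x - 3/10y² + 19/50y - 3/25 → 11/10xy - 53/50x - 3/10y² + 23/50y - 3/25
  leading term xy: subtract (-11/150)·h_2 from 11/10xy - 53/50x - 3/10y² + 23/50y - 3/25 → -⅖x - 3/10y² + 23/50y - 14/25
  leading term x: no divisor's leading term divides it; move -⅖x to the remainder.
  leading term y²: no divisor's leading term divides it; move -3/10y² to the remainder.
  leading term y: no divisor's leading term divides it; move 23/50y to the remainder.
  leading term 1: no divisor's leading term divides it; move -14/25 to the remainder.
  remainder -⅖x - 3/10y² + 23/50y - 14/25 ≠ 0; add k_3 = -⅖x - 3/10y² + 23/50y - 14/25 to the basis.

S(h_2,k_3): lcm = xy. S = -⅗x - ¾y³ + 23/20y² - 7/5y + ⅖.
  leading term x: subtract (3/2)·k_3 from -⅗x - ¾y³ + 23/20y² - 7/5y + ⅖ → -¾y³ + 8/5y² - 209/100y + 31/25
  leading term y³: no divisor's leading term divides it; move -¾y³ to the remainder.
  leading term y²: no divisor's leading term divides it; move 8/5y² to the remainder.
  leading term y: no divisor's leading term divides it; move -209/100y to the remainder.
  leading term 1: no divisor's leading term divides it; move 31/25 to the remainder.
  remainder -¾y³ + 8/5y² - 209/100y + 31/25 ≠ 0; add k_4 = -¾y³ + 8/5y² - 209/100y + 31/25 to the basis.

The other S-polynomials (S(h_1,k_3), S(h_1,k_4), S(h_2,k_4), S(k_3,k_4)) all reduce to 0 modulo the current basis, so we have a Gröbner basis.
Inter-reduce: drop elements whose leading term is divisible by another's, tail-reduce, and make monic.
Reduced Gröbner basis: {x + ¾y² - 23/20y + 7/5, y³ - 32/15y² + 209/75y - 124/75}.

Same reduced basis, so the two generating sets span the same ideal.

Yes, the ideals are equal.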